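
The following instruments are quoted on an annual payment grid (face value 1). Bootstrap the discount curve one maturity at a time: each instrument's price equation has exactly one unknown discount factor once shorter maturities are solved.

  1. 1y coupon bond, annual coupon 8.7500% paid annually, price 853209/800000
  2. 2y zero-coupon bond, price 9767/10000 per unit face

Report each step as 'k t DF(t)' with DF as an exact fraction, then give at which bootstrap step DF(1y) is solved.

step 1 [1y] bond c/1=7/80: DF=(853209/800000 − 7/80·(0))/(1+7/80) = 9807/10000 ≈ 0.980700
step 2 [2y] zero: DF = P = 9767/10000 ≈ 0.976700

1 1 9807/10000
2 2 9767/10000
DF(1y) is solved at step 1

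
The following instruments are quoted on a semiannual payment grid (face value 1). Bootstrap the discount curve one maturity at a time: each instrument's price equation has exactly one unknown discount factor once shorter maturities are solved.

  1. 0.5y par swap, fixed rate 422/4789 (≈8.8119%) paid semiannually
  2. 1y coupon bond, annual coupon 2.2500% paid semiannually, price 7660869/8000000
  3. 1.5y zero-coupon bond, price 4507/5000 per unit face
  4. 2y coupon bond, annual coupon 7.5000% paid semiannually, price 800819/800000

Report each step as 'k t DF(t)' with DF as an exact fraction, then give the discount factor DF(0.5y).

1 1/2 4789/5000
2 1 9363/10000
3 3/2 4507/5000
4 2 4319/5000
DF(0.5y) = 4789/5000 ≈ 0.957800

step 1 [0.5y] swap r/2=211/4789: DF=(1 − 211/4789·(0))/(1+211/4789) = 4789/5000 ≈ 0.957800
step 2 [1y] bond c/2=9/800: DF=(7660869/8000000 − 9/800·(0.957800))/(1+9/800) = 9363/10000 ≈ 0.936300
step 3 [1.5y] zero: DF = P = 4507/5000 ≈ 0.901400
step 4 [2y] bond c/2=3/80: DF=(800819/800000 − 3/80·(0.957800+0.936300+0.901400))/(1+3/80) = 4319/5000 ≈ 0.863800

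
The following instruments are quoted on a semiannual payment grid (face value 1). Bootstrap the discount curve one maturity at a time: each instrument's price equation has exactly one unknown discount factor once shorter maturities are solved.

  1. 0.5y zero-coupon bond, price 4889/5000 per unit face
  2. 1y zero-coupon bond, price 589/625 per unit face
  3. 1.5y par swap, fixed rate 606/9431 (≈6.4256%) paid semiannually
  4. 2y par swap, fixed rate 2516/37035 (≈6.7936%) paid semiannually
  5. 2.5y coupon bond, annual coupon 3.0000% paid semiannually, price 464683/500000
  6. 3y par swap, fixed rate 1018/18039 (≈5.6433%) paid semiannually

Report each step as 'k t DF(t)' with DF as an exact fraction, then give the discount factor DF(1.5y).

1 1/2 4889/5000
2 1 589/625
3 3/2 9091/10000
4 2 4371/5000
5 5/2 8609/10000
6 3 8473/10000
DF(1.5y) = 9091/10000 ≈ 0.909100

step 1 [0.5y] zero: DF = P = 4889/5000 ≈ 0.977800
step 2 [1y] zero: DF = P = 589/625 ≈ 0.942400
step 3 [1.5y] swap r/2=303/9431: DF=(1 − 303/9431·(0.977800+0.942400))/(1+303/9431) = 9091/10000 ≈ 0.909100
step 4 [2y] swap r/2=1258/37035: DF=(1 − 1258/37035·(0.977800+0.942400+0.909100))/(1+1258/37035) = 4371/5000 ≈ 0.874200
step 5 [2.5y] bond c/2=3/200: DF=(464683/500000 − 3/200·(0.977800+0.942400+0.909100+0.874200))/(1+3/200) = 8609/10000 ≈ 0.860900
step 6 [3y] swap r/2=509/18039: DF=(1 − 509/18039·(0.977800+0.942400+0.909100+0.874200+0.860900))/(1+509/18039) = 8473/10000 ≈ 0.847300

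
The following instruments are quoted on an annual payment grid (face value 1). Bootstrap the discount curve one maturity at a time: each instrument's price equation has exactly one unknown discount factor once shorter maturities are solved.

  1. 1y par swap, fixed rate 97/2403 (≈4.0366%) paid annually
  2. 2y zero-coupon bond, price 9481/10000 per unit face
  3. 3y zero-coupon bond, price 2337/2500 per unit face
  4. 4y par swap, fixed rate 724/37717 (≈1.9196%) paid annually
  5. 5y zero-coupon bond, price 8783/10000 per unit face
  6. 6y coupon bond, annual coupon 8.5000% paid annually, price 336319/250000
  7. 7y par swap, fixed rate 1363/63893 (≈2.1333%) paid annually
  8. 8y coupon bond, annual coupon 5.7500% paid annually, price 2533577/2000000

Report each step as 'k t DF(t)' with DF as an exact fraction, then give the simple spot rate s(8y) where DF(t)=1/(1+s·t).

step 1 [1y] swap r/1=97/2403: DF=(1 − 97/2403·(0))/(1+97/2403) = 2403/2500 ≈ 0.961200
step 2 [2y] zero: DF = P = 9481/10000 ≈ 0.948100
step 3 [3y] zero: DF = P = 2337/2500 ≈ 0.934800
step 4 [4y] swap r/1=724/37717: DF=(1 − 724/37717·(0.961200+0.948100+0.934800))/(1+724/37717) = 2319/2500 ≈ 0.927600
step 5 [5y] zero: DF = P = 8783/10000 ≈ 0.878300
step 6 [6y] bond c/1=17/200: DF=(336319/250000 − 17/200·(0.961200+0.948100+0.934800+0.927600+0.878300))/(1+17/200) = 2189/2500 ≈ 0.875600
step 7 [7y] swap r/1=1363/63893: DF=(1 − 1363/63893·(0.961200+0.948100+0.934800+0.927600+0.878300+0.875600))/(1+1363/63893) = 8637/10000 ≈ 0.863700
step 8 [8y] bond c/1=23/400: DF=(2533577/2000000 − 23/400·(0.961200+0.948100+0.934800+0.927600+0.878300+0.875600+0.863700))/(1+23/400) = 1701/2000 ≈ 0.850500

1 1 2403/2500
2 2 9481/10000
3 3 2337/2500
4 4 2319/2500
5 5 8783/10000
6 6 2189/2500
7 7 8637/10000
8 8 1701/2000
s(8y) = (1/(1701/2000) − 1)/(8) = 299/13608 ≈ 2.1972%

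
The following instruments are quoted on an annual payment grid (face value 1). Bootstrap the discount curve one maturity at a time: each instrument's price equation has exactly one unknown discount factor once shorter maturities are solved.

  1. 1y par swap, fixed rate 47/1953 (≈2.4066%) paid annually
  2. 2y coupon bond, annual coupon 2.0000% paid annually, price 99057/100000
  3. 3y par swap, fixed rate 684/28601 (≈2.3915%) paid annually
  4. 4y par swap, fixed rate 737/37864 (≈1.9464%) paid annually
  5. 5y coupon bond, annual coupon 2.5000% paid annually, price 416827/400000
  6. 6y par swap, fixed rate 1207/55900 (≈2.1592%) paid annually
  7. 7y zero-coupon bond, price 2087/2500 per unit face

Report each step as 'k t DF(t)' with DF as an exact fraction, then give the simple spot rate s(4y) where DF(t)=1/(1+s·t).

step 1 [1y] swap r/1=47/1953: DF=(1 − 47/1953·(0))/(1+47/1953) = 1953/2000 ≈ 0.976500
step 2 [2y] bond c/1=1/50: DF=(99057/100000 − 1/50·(0.976500))/(1+1/50) = 119/125 ≈ 0.952000
step 3 [3y] swap r/1=684/28601: DF=(1 − 684/28601·(0.976500+0.952000))/(1+684/28601) = 2329/2500 ≈ 0.931600
step 4 [4y] swap r/1=737/37864: DF=(1 − 737/37864·(0.976500+0.952000+0.931600))/(1+737/37864) = 9263/10000 ≈ 0.926300
step 5 [5y] bond c/1=1/40: DF=(416827/400000 − 1/40·(0.976500+0.952000+0.931600+0.926300))/(1+1/40) = 9243/10000 ≈ 0.924300
step 6 [6y] swap r/1=1207/55900: DF=(1 − 1207/55900·(0.976500+0.952000+0.931600+0.926300+0.924300))/(1+1207/55900) = 8793/10000 ≈ 0.879300
step 7 [7y] zero: DF = P = 2087/2500 ≈ 0.834800

1 1 1953/2000
2 2 119/125
3 3 2329/2500
4 4 9263/10000
5 5 9243/10000
6 6 8793/10000
7 7 2087/2500
s(4y) = (1/(9263/10000) − 1)/(4) = 737/37052 ≈ 1.9891%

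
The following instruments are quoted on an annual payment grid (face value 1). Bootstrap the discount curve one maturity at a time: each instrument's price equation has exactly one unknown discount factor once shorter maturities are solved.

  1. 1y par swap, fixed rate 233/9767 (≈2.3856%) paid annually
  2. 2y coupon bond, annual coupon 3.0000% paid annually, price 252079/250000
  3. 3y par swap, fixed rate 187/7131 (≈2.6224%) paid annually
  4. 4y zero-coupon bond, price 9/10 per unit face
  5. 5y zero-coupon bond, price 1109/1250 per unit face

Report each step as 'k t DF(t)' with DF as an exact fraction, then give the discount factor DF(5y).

step 1 [1y] swap r/1=233/9767: DF=(1 − 233/9767·(0))/(1+233/9767) = 9767/10000 ≈ 0.976700
step 2 [2y] bond c/1=3/100: DF=(252079/250000 − 3/100·(0.976700))/(1+3/100) = 1901/2000 ≈ 0.950500
step 3 [3y] swap r/1=187/7131: DF=(1 − 187/7131·(0.976700+0.950500))/(1+187/7131) = 2313/2500 ≈ 0.925200
step 4 [4y] zero: DF = P = 9/10 ≈ 0.900000
step 5 [5y] zero: DF = P = 1109/1250 ≈ 0.887200

1 1 9767/10000
2 2 1901/2000
3 3 2313/2500
4 4 9/10
5 5 1109/1250
DF(5y) = 1109/1250 ≈ 0.887200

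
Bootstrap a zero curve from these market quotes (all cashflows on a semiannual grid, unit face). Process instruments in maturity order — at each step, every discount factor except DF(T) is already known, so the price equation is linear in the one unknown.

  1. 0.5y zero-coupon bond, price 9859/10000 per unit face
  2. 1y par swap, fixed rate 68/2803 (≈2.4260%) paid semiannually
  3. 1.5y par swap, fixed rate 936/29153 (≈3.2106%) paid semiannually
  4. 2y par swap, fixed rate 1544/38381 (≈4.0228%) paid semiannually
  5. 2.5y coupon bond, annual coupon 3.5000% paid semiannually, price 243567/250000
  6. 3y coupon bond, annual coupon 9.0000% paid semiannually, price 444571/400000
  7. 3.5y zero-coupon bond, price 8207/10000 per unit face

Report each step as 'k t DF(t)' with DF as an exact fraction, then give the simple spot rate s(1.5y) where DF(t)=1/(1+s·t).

step 1 [0.5y] zero: DF = P = 9859/10000 ≈ 0.985900
step 2 [1y] swap r/2=34/2803: DF=(1 − 34/2803·(0.985900))/(1+34/2803) = 4881/5000 ≈ 0.976200
step 3 [1.5y] swap r/2=468/29153: DF=(1 − 468/29153·(0.985900+0.976200))/(1+468/29153) = 2383/2500 ≈ 0.953200
step 4 [2y] swap r/2=772/38381: DF=(1 − 772/38381·(0.985900+0.976200+0.953200))/(1+772/38381) = 2307/2500 ≈ 0.922800
step 5 [2.5y] bond c/2=7/400: DF=(243567/250000 − 7/400·(0.985900+0.976200+0.953200+0.922800))/(1+7/400) = 1783/2000 ≈ 0.891500
step 6 [3y] bond c/2=9/200: DF=(444571/400000 − 9/200·(0.985900+0.976200+0.953200+0.922800+0.891500))/(1+9/200) = 8599/10000 ≈ 0.859900
step 7 [3.5y] zero: DF = P = 8207/10000 ≈ 0.820700

1 1/2 9859/10000
2 1 4881/5000
3 3/2 2383/2500
4 2 2307/2500
5 5/2 1783/2000
6 3 8599/10000
7 7/2 8207/10000
s(1.5y) = (1/(2383/2500) − 1)/(3/2) = 78/2383 ≈ 3.2732%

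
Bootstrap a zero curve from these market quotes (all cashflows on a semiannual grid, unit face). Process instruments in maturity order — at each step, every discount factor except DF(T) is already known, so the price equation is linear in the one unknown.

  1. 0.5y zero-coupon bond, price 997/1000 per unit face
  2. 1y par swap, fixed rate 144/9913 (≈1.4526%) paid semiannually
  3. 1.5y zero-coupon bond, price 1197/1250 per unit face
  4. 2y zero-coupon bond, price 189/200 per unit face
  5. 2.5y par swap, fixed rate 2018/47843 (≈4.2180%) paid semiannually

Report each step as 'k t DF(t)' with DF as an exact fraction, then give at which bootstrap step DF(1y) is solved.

1 1/2 997/1000
2 1 616/625
3 3/2 1197/1250
4 2 189/200
5 5/2 8991/10000
DF(1y) is solved at step 2

step 1 [0.5y] zero: DF = P = 997/1000 ≈ 0.997000
step 2 [1y] swap r/2=72/9913: DF=(1 − 72/9913·(0.997000))/(1+72/9913) = 616/625 ≈ 0.985600
step 3 [1.5y] zero: DF = P = 1197/1250 ≈ 0.957600
step 4 [2y] zero: DF = P = 189/200 ≈ 0.945000
step 5 [2.5y] swap r/2=1009/47843: DF=(1 − 1009/47843·(0.997000+0.985600+0.957600+0.945000))/(1+1009/47843) = 8991/10000 ≈ 0.899100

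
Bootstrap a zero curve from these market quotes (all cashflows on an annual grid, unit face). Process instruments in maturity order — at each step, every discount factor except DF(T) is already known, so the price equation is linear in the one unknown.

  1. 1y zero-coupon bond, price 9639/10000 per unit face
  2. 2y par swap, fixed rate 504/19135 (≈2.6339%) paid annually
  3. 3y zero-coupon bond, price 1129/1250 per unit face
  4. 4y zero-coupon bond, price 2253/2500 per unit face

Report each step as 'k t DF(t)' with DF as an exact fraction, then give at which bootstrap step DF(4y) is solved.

step 1 [1y] zero: DF = P = 9639/10000 ≈ 0.963900
step 2 [2y] swap r/1=504/19135: DF=(1 − 504/19135·(0.963900))/(1+504/19135) = 1187/1250 ≈ 0.949600
step 3 [3y] zero: DF = P = 1129/1250 ≈ 0.903200
step 4 [4y] zero: DF = P = 2253/2500 ≈ 0.901200

1 1 9639/10000
2 2 1187/1250
3 3 1129/1250
4 4 2253/2500
DF(4y) is solved at step 4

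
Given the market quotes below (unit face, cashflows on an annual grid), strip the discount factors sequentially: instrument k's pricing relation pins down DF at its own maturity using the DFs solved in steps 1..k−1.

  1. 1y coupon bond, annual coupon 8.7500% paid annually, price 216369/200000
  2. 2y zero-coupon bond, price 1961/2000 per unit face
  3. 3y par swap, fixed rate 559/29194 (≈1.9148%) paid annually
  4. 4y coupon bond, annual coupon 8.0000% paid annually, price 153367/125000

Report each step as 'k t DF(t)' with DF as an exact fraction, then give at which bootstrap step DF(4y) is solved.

1 1 2487/2500
2 2 1961/2000
3 3 9441/10000
4 4 4599/5000
DF(4y) is solved at step 4

step 1 [1y] bond c/1=7/80: DF=(216369/200000 − 7/80·(0))/(1+7/80) = 2487/2500 ≈ 0.994800
step 2 [2y] zero: DF = P = 1961/2000 ≈ 0.980500
step 3 [3y] swap r/1=559/29194: DF=(1 − 559/29194·(0.994800+0.980500))/(1+559/29194) = 9441/10000 ≈ 0.944100
step 4 [4y] bond c/1=2/25: DF=(153367/125000 − 2/25·(0.994800+0.980500+0.944100))/(1+2/25) = 4599/5000 ≈ 0.919800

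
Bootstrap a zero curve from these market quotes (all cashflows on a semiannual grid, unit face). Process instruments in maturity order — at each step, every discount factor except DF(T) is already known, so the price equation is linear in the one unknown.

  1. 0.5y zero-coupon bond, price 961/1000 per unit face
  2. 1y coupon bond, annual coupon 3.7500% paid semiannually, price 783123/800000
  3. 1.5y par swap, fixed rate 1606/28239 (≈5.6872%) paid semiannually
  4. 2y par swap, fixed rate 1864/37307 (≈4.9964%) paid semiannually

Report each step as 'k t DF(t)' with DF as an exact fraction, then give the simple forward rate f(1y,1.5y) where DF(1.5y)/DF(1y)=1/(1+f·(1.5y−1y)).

step 1 [0.5y] zero: DF = P = 961/1000 ≈ 0.961000
step 2 [1y] bond c/2=3/160: DF=(783123/800000 − 3/160·(0.961000))/(1+3/160) = 1179/1250 ≈ 0.943200
step 3 [1.5y] swap r/2=803/28239: DF=(1 − 803/28239·(0.961000+0.943200))/(1+803/28239) = 9197/10000 ≈ 0.919700
step 4 [2y] swap r/2=932/37307: DF=(1 − 932/37307·(0.961000+0.943200+0.919700))/(1+932/37307) = 2267/2500 ≈ 0.906800

1 1/2 961/1000
2 1 1179/1250
3 3/2 9197/10000
4 2 2267/2500
f(1y,1.5y) = ((1179/1250)/(9197/10000) − 1)/(1/2) = 470/9197 ≈ 5.1104%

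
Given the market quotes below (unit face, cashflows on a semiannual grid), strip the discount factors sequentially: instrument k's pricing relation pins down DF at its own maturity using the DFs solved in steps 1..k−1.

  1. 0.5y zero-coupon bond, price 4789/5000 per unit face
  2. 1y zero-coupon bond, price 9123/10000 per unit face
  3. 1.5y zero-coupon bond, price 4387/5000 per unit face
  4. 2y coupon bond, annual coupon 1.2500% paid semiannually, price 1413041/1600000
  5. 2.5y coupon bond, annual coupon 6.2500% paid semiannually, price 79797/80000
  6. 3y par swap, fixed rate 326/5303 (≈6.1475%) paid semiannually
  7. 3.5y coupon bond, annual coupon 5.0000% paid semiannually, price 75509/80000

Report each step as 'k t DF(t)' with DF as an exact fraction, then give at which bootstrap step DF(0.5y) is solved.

step 1 [0.5y] zero: DF = P = 4789/5000 ≈ 0.957800
step 2 [1y] zero: DF = P = 9123/10000 ≈ 0.912300
step 3 [1.5y] zero: DF = P = 4387/5000 ≈ 0.877400
step 4 [2y] bond c/2=1/160: DF=(1413041/1600000 − 1/160·(0.957800+0.912300+0.877400))/(1+1/160) = 4303/5000 ≈ 0.860600
step 5 [2.5y] bond c/2=1/32: DF=(79797/80000 − 1/32·(0.957800+0.912300+0.877400+0.860600))/(1+1/32) = 8579/10000 ≈ 0.857900
step 6 [3y] swap r/2=163/5303: DF=(1 − 163/5303·(0.957800+0.912300+0.877400+0.860600+0.857900))/(1+163/5303) = 837/1000 ≈ 0.837000
step 7 [3.5y] bond c/2=1/40: DF=(75509/80000 − 1/40·(0.957800+0.912300+0.877400+0.860600+0.857900+0.837000))/(1+1/40) = 1583/2000 ≈ 0.791500

1 1/2 4789/5000
2 1 9123/10000
3 3/2 4387/5000
4 2 4303/5000
5 5/2 8579/10000
6 3 837/1000
7 7/2 1583/2000
DF(0.5y) is solved at step 1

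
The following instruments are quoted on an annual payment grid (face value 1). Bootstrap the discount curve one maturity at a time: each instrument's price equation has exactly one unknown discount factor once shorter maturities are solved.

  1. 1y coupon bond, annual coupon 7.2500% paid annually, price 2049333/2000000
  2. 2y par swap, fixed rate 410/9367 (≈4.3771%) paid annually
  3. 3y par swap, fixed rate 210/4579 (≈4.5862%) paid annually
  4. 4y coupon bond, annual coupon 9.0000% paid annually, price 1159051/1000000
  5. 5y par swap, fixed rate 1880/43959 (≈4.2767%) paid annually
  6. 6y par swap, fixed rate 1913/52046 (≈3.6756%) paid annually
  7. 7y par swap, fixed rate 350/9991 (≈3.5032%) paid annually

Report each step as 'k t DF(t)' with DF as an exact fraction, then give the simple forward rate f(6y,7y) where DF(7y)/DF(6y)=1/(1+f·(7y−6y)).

1 1 4777/5000
2 2 459/500
3 3 437/500
4 4 1673/2000
5 5 203/250
6 6 8087/10000
7 7 79/100
f(6y,7y) = ((8087/10000)/(79/100) − 1)/(1) = 187/7900 ≈ 2.3671%

step 1 [1y] bond c/1=29/400: DF=(2049333/2000000 − 29/400·(0))/(1+29/400) = 4777/5000 ≈ 0.955400
step 2 [2y] swap r/1=410/9367: DF=(1 − 410/9367·(0.955400))/(1+410/9367) = 459/500 ≈ 0.918000
step 3 [3y] swap r/1=210/4579: DF=(1 − 210/4579·(0.955400+0.918000))/(1+210/4579) = 437/500 ≈ 0.874000
step 4 [4y] bond c/1=9/100: DF=(1159051/1000000 − 9/100·(0.955400+0.918000+0.874000))/(1+9/100) = 1673/2000 ≈ 0.836500
step 5 [5y] swap r/1=1880/43959: DF=(1 − 1880/43959·(0.955400+0.918000+0.874000+0.836500))/(1+1880/43959) = 203/250 ≈ 0.812000
step 6 [6y] swap r/1=1913/52046: DF=(1 − 1913/52046·(0.955400+0.918000+0.874000+0.836500+0.812000))/(1+1913/52046) = 8087/10000 ≈ 0.808700
step 7 [7y] swap r/1=350/9991: DF=(1 − 350/9991·(0.955400+0.918000+0.874000+0.836500+0.812000+0.808700))/(1+350/9991) = 79/100 ≈ 0.790000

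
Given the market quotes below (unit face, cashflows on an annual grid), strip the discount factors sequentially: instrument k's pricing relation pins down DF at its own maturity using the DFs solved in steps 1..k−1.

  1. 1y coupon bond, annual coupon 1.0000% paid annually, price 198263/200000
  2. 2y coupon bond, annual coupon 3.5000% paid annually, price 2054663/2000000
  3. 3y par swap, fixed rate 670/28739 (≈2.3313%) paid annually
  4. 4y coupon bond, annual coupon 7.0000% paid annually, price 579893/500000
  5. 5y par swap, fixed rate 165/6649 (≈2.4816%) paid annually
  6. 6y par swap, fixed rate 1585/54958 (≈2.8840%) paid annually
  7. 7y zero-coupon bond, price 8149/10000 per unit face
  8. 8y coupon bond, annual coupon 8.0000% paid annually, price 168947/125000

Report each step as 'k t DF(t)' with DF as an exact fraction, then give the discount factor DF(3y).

1 1 1963/2000
2 2 4797/5000
3 3 933/1000
4 4 8959/10000
5 5 1769/2000
6 6 1683/2000
7 7 8149/10000
8 8 98/125
DF(3y) = 933/1000 ≈ 0.933000

step 1 [1y] bond c/1=1/100: DF=(198263/200000 − 1/100·(0))/(1+1/100) = 1963/2000 ≈ 0.981500
step 2 [2y] bond c/1=7/200: DF=(2054663/2000000 − 7/200·(0.981500))/(1+7/200) = 4797/5000 ≈ 0.959400
step 3 [3y] swap r/1=670/28739: DF=(1 − 670/28739·(0.981500+0.959400))/(1+670/28739) = 933/1000 ≈ 0.933000
step 4 [4y] bond c/1=7/100: DF=(579893/500000 − 7/100·(0.981500+0.959400+0.933000))/(1+7/100) = 8959/10000 ≈ 0.895900
step 5 [5y] swap r/1=165/6649: DF=(1 − 165/6649·(0.981500+0.959400+0.933000+0.895900))/(1+165/6649) = 1769/2000 ≈ 0.884500
step 6 [6y] swap r/1=1585/54958: DF=(1 − 1585/54958·(0.981500+0.959400+0.933000+0.895900+0.884500))/(1+1585/54958) = 1683/2000 ≈ 0.841500
step 7 [7y] zero: DF = P = 8149/10000 ≈ 0.814900
step 8 [8y] bond c/1=2/25: DF=(168947/125000 − 2/25·(0.981500+0.959400+0.933000+0.895900+0.884500+0.841500+0.814900))/(1+2/25) = 98/125 ≈ 0.784000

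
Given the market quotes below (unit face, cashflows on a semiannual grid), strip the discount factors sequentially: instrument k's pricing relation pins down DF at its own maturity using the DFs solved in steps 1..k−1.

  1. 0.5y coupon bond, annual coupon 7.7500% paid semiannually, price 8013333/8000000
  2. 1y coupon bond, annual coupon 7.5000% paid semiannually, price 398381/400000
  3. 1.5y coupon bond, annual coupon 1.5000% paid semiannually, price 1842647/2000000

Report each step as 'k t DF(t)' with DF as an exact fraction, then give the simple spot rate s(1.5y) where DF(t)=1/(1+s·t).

step 1 [0.5y] bond c/2=31/800: DF=(8013333/8000000 − 31/800·(0))/(1+31/800) = 9643/10000 ≈ 0.964300
step 2 [1y] bond c/2=3/80: DF=(398381/400000 − 3/80·(0.964300))/(1+3/80) = 9251/10000 ≈ 0.925100
step 3 [1.5y] bond c/2=3/400: DF=(1842647/2000000 − 3/400·(0.964300+0.925100))/(1+3/400) = 2251/2500 ≈ 0.900400

1 1/2 9643/10000
2 1 9251/10000
3 3/2 2251/2500
s(1.5y) = (1/(2251/2500) − 1)/(3/2) = 166/2251 ≈ 7.3745%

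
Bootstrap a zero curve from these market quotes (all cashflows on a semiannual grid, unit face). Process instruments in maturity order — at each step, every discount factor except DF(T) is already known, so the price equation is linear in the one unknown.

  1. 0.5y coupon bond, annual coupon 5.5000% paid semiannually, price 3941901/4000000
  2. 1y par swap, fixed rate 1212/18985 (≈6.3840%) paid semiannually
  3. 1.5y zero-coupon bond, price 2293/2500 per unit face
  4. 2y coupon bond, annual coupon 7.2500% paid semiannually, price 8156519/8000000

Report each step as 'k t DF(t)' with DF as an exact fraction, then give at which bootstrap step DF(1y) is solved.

step 1 [0.5y] bond c/2=11/400: DF=(3941901/4000000 − 11/400·(0))/(1+11/400) = 9591/10000 ≈ 0.959100
step 2 [1y] swap r/2=606/18985: DF=(1 − 606/18985·(0.959100))/(1+606/18985) = 4697/5000 ≈ 0.939400
step 3 [1.5y] zero: DF = P = 2293/2500 ≈ 0.917200
step 4 [2y] bond c/2=29/800: DF=(8156519/8000000 − 29/800·(0.959100+0.939400+0.917200))/(1+29/800) = 4427/5000 ≈ 0.885400

1 1/2 9591/10000
2 1 4697/5000
3 3/2 2293/2500
4 2 4427/5000
DF(1y) is solved at step 2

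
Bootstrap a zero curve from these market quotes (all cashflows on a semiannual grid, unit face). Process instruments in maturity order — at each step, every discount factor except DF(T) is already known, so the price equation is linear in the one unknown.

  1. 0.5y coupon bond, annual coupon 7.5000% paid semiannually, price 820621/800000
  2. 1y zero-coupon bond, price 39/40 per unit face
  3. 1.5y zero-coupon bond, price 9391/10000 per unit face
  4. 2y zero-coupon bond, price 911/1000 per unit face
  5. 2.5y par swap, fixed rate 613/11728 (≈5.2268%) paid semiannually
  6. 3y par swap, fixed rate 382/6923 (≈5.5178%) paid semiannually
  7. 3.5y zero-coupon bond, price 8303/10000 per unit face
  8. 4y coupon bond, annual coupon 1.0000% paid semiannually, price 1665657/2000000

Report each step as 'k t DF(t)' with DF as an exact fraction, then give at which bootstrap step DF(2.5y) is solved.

step 1 [0.5y] bond c/2=3/80: DF=(820621/800000 − 3/80·(0))/(1+3/80) = 9887/10000 ≈ 0.988700
step 2 [1y] zero: DF = P = 39/40 ≈ 0.975000
step 3 [1.5y] zero: DF = P = 9391/10000 ≈ 0.939100
step 4 [2y] zero: DF = P = 911/1000 ≈ 0.911000
step 5 [2.5y] swap r/2=613/23456: DF=(1 − 613/23456·(0.988700+0.975000+0.939100+0.911000))/(1+613/23456) = 4387/5000 ≈ 0.877400
step 6 [3y] swap r/2=191/6923: DF=(1 − 191/6923·(0.988700+0.975000+0.939100+0.911000+0.877400))/(1+191/6923) = 1059/1250 ≈ 0.847200
step 7 [3.5y] zero: DF = P = 8303/10000 ≈ 0.830300
step 8 [4y] bond c/2=1/200: DF=(1665657/2000000 − 1/200·(0.988700+0.975000+0.939100+0.911000+0.877400+0.847200+0.830300))/(1+1/200) = 797/1000 ≈ 0.797000

1 1/2 9887/10000
2 1 39/40
3 3/2 9391/10000
4 2 911/1000
5 5/2 4387/5000
6 3 1059/1250
7 7/2 8303/10000
8 4 797/1000
DF(2.5y) is solved at step 5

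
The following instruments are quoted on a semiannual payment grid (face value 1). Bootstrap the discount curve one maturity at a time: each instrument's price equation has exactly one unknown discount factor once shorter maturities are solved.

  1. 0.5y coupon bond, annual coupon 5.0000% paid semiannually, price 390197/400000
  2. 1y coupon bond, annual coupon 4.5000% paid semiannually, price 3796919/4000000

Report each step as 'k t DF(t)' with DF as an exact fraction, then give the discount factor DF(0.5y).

1 1/2 9517/10000
2 1 4537/5000
DF(0.5y) = 9517/10000 ≈ 0.951700

step 1 [0.5y] bond c/2=1/40: DF=(390197/400000 − 1/40·(0))/(1+1/40) = 9517/10000 ≈ 0.951700
step 2 [1y] bond c/2=9/400: DF=(3796919/4000000 − 9/400·(0.951700))/(1+9/400) = 4537/5000 ≈ 0.907400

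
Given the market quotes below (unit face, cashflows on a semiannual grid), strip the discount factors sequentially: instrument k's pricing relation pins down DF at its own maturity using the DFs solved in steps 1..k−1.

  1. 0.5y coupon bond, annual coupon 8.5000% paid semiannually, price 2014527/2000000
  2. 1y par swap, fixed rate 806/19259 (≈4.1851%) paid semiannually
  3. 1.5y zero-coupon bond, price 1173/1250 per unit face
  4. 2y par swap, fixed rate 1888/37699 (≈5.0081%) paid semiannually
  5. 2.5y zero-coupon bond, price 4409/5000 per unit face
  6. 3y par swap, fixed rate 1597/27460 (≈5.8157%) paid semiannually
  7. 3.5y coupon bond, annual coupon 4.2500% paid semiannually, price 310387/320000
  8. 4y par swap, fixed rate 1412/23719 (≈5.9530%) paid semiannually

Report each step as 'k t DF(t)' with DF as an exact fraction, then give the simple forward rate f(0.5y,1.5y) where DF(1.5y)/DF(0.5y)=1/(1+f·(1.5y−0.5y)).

1 1/2 4831/5000
2 1 9597/10000
3 3/2 1173/1250
4 2 566/625
5 5/2 4409/5000
6 3 8403/10000
7 7/2 1671/2000
8 4 3941/5000
f(0.5y,1.5y) = ((4831/5000)/(1173/1250) − 1)/(1) = 139/4692 ≈ 2.9625%

step 1 [0.5y] bond c/2=17/400: DF=(2014527/2000000 − 17/400·(0))/(1+17/400) = 4831/5000 ≈ 0.966200
step 2 [1y] swap r/2=403/19259: DF=(1 − 403/19259·(0.966200))/(1+403/19259) = 9597/10000 ≈ 0.959700
step 3 [1.5y] zero: DF = P = 1173/1250 ≈ 0.938400
step 4 [2y] swap r/2=944/37699: DF=(1 − 944/37699·(0.966200+0.959700+0.938400))/(1+944/37699) = 566/625 ≈ 0.905600
step 5 [2.5y] zero: DF = P = 4409/5000 ≈ 0.881800
step 6 [3y] swap r/2=1597/54920: DF=(1 − 1597/54920·(0.966200+0.959700+0.938400+0.905600+0.881800))/(1+1597/54920) = 8403/10000 ≈ 0.840300
step 7 [3.5y] bond c/2=17/800: DF=(310387/320000 − 17/800·(0.966200+0.959700+0.938400+0.905600+0.881800+0.840300))/(1+17/800) = 1671/2000 ≈ 0.835500
step 8 [4y] swap r/2=706/23719: DF=(1 − 706/23719·(0.966200+0.959700+0.938400+0.905600+0.881800+0.840300+0.835500))/(1+706/23719) = 3941/5000 ≈ 0.788200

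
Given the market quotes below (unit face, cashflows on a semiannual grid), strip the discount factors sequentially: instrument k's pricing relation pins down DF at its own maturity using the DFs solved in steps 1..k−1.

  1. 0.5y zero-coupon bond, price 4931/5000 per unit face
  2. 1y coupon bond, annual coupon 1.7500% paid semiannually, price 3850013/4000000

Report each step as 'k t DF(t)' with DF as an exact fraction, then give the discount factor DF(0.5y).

step 1 [0.5y] zero: DF = P = 4931/5000 ≈ 0.986200
step 2 [1y] bond c/2=7/800: DF=(3850013/4000000 − 7/800·(0.986200))/(1+7/800) = 591/625 ≈ 0.945600

1 1/2 4931/5000
2 1 591/625
DF(0.5y) = 4931/5000 ≈ 0.986200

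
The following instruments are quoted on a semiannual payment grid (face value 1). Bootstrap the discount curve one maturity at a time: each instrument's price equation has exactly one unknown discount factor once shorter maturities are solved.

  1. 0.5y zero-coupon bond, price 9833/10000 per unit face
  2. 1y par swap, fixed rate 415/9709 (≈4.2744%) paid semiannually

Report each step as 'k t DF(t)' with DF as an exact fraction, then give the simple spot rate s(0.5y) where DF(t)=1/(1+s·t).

step 1 [0.5y] zero: DF = P = 9833/10000 ≈ 0.983300
step 2 [1y] swap r/2=415/19418: DF=(1 − 415/19418·(0.983300))/(1+415/19418) = 1917/2000 ≈ 0.958500

1 1/2 9833/10000
2 1 1917/2000
s(0.5y) = (1/(9833/10000) − 1)/(1/2) = 334/9833 ≈ 3.3967%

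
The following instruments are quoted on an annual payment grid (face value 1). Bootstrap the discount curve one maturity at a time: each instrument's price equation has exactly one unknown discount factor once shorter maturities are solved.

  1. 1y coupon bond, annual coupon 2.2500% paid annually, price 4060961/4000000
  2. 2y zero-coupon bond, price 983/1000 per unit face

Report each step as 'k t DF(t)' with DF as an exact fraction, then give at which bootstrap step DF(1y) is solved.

1 1 9929/10000
2 2 983/1000
DF(1y) is solved at step 1

step 1 [1y] bond c/1=9/400: DF=(4060961/4000000 − 9/400·(0))/(1+9/400) = 9929/10000 ≈ 0.992900
step 2 [2y] zero: DF = P = 983/1000 ≈ 0.983000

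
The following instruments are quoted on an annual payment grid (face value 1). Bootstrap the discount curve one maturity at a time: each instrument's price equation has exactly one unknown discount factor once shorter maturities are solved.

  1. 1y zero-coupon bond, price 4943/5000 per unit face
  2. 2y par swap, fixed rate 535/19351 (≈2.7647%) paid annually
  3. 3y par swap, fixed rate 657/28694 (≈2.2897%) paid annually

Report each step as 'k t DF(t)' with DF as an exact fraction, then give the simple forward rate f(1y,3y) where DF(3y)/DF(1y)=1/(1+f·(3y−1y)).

step 1 [1y] zero: DF = P = 4943/5000 ≈ 0.988600
step 2 [2y] swap r/1=535/19351: DF=(1 − 535/19351·(0.988600))/(1+535/19351) = 1893/2000 ≈ 0.946500
step 3 [3y] swap r/1=657/28694: DF=(1 − 657/28694·(0.988600+0.946500))/(1+657/28694) = 9343/10000 ≈ 0.934300

1 1 4943/5000
2 2 1893/2000
3 3 9343/10000
f(1y,3y) = ((4943/5000)/(9343/10000) − 1)/(2) = 543/18686 ≈ 2.9059%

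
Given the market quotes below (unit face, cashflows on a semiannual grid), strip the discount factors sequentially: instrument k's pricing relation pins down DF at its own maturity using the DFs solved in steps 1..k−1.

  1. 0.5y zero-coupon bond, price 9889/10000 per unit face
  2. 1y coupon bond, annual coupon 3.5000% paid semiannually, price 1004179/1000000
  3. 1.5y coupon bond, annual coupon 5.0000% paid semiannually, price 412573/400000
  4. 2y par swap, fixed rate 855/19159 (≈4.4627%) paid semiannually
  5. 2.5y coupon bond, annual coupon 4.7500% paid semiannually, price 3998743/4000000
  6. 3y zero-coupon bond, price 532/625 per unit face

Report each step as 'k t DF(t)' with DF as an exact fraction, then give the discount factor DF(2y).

1 1/2 9889/10000
2 1 9699/10000
3 3/2 1917/2000
4 2 1829/2000
5 5/2 2219/2500
6 3 532/625
DF(2y) = 1829/2000 ≈ 0.914500

step 1 [0.5y] zero: DF = P = 9889/10000 ≈ 0.988900
step 2 [1y] bond c/2=7/400: DF=(1004179/1000000 − 7/400·(0.988900))/(1+7/400) = 9699/10000 ≈ 0.969900
step 3 [1.5y] bond c/2=1/40: DF=(412573/400000 − 1/40·(0.988900+0.969900))/(1+1/40) = 1917/2000 ≈ 0.958500
step 4 [2y] swap r/2=855/38318: DF=(1 − 855/38318·(0.988900+0.969900+0.958500))/(1+855/38318) = 1829/2000 ≈ 0.914500
step 5 [2.5y] bond c/2=19/800: DF=(3998743/4000000 − 19/800·(0.988900+0.969900+0.958500+0.914500))/(1+19/800) = 2219/2500 ≈ 0.887600
step 6 [3y] zero: DF = P = 532/625 ≈ 0.851200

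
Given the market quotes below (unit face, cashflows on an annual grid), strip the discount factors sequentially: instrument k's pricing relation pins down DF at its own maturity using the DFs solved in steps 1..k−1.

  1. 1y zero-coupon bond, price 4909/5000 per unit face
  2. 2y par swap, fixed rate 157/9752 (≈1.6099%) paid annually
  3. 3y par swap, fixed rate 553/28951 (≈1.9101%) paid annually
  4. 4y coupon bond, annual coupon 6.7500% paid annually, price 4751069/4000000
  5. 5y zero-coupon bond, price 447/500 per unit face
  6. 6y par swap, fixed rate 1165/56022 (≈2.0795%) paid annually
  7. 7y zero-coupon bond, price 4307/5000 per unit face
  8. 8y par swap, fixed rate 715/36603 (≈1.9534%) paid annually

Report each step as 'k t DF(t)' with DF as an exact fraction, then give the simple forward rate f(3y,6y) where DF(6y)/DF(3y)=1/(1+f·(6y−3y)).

1 1 4909/5000
2 2 4843/5000
3 3 9447/10000
4 4 581/625
5 5 447/500
6 6 1767/2000
7 7 4307/5000
8 8 857/1000
f(3y,6y) = ((9447/10000)/(1767/2000) − 1)/(3) = 68/2945 ≈ 2.3090%

step 1 [1y] zero: DF = P = 4909/5000 ≈ 0.981800
step 2 [2y] swap r/1=157/9752: DF=(1 − 157/9752·(0.981800))/(1+157/9752) = 4843/5000 ≈ 0.968600
step 3 [3y] swap r/1=553/28951: DF=(1 − 553/28951·(0.981800+0.968600))/(1+553/28951) = 9447/10000 ≈ 0.944700
step 4 [4y] bond c/1=27/400: DF=(4751069/4000000 − 27/400·(0.981800+0.968600+0.944700))/(1+27/400) = 581/625 ≈ 0.929600
step 5 [5y] zero: DF = P = 447/500 ≈ 0.894000
step 6 [6y] swap r/1=1165/56022: DF=(1 − 1165/56022·(0.981800+0.968600+0.944700+0.929600+0.894000))/(1+1165/56022) = 1767/2000 ≈ 0.883500
step 7 [7y] zero: DF = P = 4307/5000 ≈ 0.861400
step 8 [8y] swap r/1=715/36603: DF=(1 − 715/36603·(0.981800+0.968600+0.944700+0.929600+0.894000+0.883500+0.861400))/(1+715/36603) = 857/1000 ≈ 0.857000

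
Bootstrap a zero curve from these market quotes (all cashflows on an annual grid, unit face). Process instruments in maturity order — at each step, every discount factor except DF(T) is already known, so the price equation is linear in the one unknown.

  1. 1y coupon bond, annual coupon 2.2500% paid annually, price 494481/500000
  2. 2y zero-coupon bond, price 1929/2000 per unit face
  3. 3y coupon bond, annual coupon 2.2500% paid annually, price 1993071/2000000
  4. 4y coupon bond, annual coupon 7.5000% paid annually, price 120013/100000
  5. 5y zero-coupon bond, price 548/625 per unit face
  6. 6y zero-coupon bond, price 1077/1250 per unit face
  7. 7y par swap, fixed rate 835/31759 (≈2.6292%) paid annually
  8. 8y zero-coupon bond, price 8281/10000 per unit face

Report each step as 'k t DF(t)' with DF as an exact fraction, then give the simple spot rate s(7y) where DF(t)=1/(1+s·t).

1 1 1209/1250
2 2 1929/2000
3 3 9321/10000
4 4 4583/5000
5 5 548/625
6 6 1077/1250
7 7 833/1000
8 8 8281/10000
s(7y) = (1/(833/1000) − 1)/(7) = 167/5831 ≈ 2.8640%

step 1 [1y] bond c/1=9/400: DF=(494481/500000 − 9/400·(0))/(1+9/400) = 1209/1250 ≈ 0.967200
step 2 [2y] zero: DF = P = 1929/2000 ≈ 0.964500
step 3 [3y] bond c/1=9/400: DF=(1993071/2000000 − 9/400·(0.967200+0.964500))/(1+9/400) = 9321/10000 ≈ 0.932100
step 4 [4y] bond c/1=3/40: DF=(120013/100000 − 3/40·(0.967200+0.964500+0.932100))/(1+3/40) = 4583/5000 ≈ 0.916600
step 5 [5y] zero: DF = P = 548/625 ≈ 0.876800
step 6 [6y] zero: DF = P = 1077/1250 ≈ 0.861600
step 7 [7y] swap r/1=835/31759: DF=(1 − 835/31759·(0.967200+0.964500+0.932100+0.916600+0.876800+0.861600))/(1+835/31759) = 833/1000 ≈ 0.833000
step 8 [8y] zero: DF = P = 8281/10000 ≈ 0.828100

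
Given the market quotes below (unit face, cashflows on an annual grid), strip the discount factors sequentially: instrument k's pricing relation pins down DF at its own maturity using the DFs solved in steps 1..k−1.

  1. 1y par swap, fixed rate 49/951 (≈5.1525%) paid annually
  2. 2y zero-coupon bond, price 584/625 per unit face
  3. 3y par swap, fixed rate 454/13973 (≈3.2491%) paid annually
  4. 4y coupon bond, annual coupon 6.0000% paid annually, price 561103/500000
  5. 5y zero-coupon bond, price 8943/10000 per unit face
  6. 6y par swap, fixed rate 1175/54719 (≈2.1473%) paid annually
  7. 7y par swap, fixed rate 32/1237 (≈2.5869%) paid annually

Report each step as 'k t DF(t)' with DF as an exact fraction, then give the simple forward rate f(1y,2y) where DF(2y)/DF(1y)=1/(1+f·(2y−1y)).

1 1 951/1000
2 2 584/625
3 3 2273/2500
4 4 1801/2000
5 5 8943/10000
6 6 353/400
7 7 523/625
f(1y,2y) = ((951/1000)/(584/625) − 1)/(1) = 83/4672 ≈ 1.7765%

step 1 [1y] swap r/1=49/951: DF=(1 − 49/951·(0))/(1+49/951) = 951/1000 ≈ 0.951000
step 2 [2y] zero: DF = P = 584/625 ≈ 0.934400
step 3 [3y] swap r/1=454/13973: DF=(1 − 454/13973·(0.951000+0.934400))/(1+454/13973) = 2273/2500 ≈ 0.909200
step 4 [4y] bond c/1=3/50: DF=(561103/500000 − 3/50·(0.951000+0.934400+0.909200))/(1+3/50) = 1801/2000 ≈ 0.900500
step 5 [5y] zero: DF = P = 8943/10000 ≈ 0.894300
step 6 [6y] swap r/1=1175/54719: DF=(1 − 1175/54719·(0.951000+0.934400+0.909200+0.900500+0.894300))/(1+1175/54719) = 353/400 ≈ 0.882500
step 7 [7y] swap r/1=32/1237: DF=(1 − 32/1237·(0.951000+0.934400+0.909200+0.900500+0.894300+0.882500))/(1+32/1237) = 523/625 ≈ 0.836800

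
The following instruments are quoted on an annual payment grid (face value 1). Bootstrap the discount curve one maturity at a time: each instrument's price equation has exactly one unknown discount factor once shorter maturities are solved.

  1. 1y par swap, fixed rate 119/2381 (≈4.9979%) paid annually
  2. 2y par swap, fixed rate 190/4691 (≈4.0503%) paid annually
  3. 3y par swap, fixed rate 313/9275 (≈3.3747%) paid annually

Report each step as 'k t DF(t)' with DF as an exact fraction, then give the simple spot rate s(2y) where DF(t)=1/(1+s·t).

1 1 2381/2500
2 2 231/250
3 3 9061/10000
s(2y) = (1/(231/250) − 1)/(2) = 19/462 ≈ 4.1126%

step 1 [1y] swap r/1=119/2381: DF=(1 − 119/2381·(0))/(1+119/2381) = 2381/2500 ≈ 0.952400
step 2 [2y] swap r/1=190/4691: DF=(1 − 190/4691·(0.952400))/(1+190/4691) = 231/250 ≈ 0.924000
step 3 [3y] swap r/1=313/9275: DF=(1 − 313/9275·(0.952400+0.924000))/(1+313/9275) = 9061/10000 ≈ 0.906100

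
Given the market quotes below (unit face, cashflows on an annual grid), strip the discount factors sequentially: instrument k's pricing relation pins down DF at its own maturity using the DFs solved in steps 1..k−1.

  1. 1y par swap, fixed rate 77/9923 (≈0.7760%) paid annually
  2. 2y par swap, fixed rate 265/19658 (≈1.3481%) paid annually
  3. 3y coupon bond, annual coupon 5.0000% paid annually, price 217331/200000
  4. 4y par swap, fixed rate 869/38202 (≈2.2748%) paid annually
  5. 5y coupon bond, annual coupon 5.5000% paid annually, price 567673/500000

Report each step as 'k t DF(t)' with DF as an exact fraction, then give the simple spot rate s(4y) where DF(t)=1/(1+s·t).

step 1 [1y] swap r/1=77/9923: DF=(1 − 77/9923·(0))/(1+77/9923) = 9923/10000 ≈ 0.992300
step 2 [2y] swap r/1=265/19658: DF=(1 − 265/19658·(0.992300))/(1+265/19658) = 1947/2000 ≈ 0.973500
step 3 [3y] bond c/1=1/20: DF=(217331/200000 − 1/20·(0.992300+0.973500))/(1+1/20) = 9413/10000 ≈ 0.941300
step 4 [4y] swap r/1=869/38202: DF=(1 − 869/38202·(0.992300+0.973500+0.941300))/(1+869/38202) = 9131/10000 ≈ 0.913100
step 5 [5y] bond c/1=11/200: DF=(567673/500000 − 11/200·(0.992300+0.973500+0.941300+0.913100))/(1+11/200) = 877/1000 ≈ 0.877000

1 1 9923/10000
2 2 1947/2000
3 3 9413/10000
4 4 9131/10000
5 5 877/1000
s(4y) = (1/(9131/10000) − 1)/(4) = 869/36524 ≈ 2.3793%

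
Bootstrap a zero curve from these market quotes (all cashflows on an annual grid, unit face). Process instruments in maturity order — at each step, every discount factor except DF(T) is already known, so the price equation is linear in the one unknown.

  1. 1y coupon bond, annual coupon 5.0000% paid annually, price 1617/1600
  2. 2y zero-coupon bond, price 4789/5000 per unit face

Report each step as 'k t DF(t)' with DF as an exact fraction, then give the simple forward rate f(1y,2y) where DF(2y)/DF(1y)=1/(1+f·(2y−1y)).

step 1 [1y] bond c/1=1/20: DF=(1617/1600 − 1/20·(0))/(1+1/20) = 77/80 ≈ 0.962500
step 2 [2y] zero: DF = P = 4789/5000 ≈ 0.957800

1 1 77/80
2 2 4789/5000
f(1y,2y) = ((77/80)/(4789/5000) − 1)/(1) = 47/9578 ≈ 0.4907%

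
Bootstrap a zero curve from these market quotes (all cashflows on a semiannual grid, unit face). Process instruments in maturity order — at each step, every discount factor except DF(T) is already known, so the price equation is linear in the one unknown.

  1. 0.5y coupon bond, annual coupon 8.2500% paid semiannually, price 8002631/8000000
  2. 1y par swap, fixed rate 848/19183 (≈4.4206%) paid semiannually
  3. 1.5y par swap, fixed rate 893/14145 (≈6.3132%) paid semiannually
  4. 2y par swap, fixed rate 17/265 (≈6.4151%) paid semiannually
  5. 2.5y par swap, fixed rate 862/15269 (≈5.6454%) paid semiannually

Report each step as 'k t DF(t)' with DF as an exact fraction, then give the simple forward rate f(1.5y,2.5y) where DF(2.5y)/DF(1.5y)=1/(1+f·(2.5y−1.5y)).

step 1 [0.5y] bond c/2=33/800: DF=(8002631/8000000 − 33/800·(0))/(1+33/800) = 9607/10000 ≈ 0.960700
step 2 [1y] swap r/2=424/19183: DF=(1 − 424/19183·(0.960700))/(1+424/19183) = 1197/1250 ≈ 0.957600
step 3 [1.5y] swap r/2=893/28290: DF=(1 − 893/28290·(0.960700+0.957600))/(1+893/28290) = 9107/10000 ≈ 0.910700
step 4 [2y] swap r/2=17/530: DF=(1 − 17/530·(0.960700+0.957600+0.910700))/(1+17/530) = 881/1000 ≈ 0.881000
step 5 [2.5y] swap r/2=431/15269: DF=(1 − 431/15269·(0.960700+0.957600+0.910700+0.881000))/(1+431/15269) = 8707/10000 ≈ 0.870700

1 1/2 9607/10000
2 1 1197/1250
3 3/2 9107/10000
4 2 881/1000
5 5/2 8707/10000
f(1.5y,2.5y) = ((9107/10000)/(8707/10000) − 1)/(1) = 400/8707 ≈ 4.5940%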